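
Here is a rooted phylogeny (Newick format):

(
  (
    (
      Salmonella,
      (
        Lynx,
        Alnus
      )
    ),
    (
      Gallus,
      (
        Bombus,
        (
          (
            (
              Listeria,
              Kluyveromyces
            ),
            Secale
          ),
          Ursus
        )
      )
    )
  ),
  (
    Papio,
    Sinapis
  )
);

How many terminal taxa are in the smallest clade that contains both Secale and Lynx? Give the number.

9

The MRCA of Secale and Lynx is the node subtending ((Salmonella,(Lynx,Alnus)),(Gallus,(Bombus,(((Listeria,Kluyveromyces),Secale),Ursus)))).
That clade contains 9 terminal taxa: Alnus, Bombus, Gallus, Kluyveromyces, Listeria, Lynx, Salmonella, Secale, Ursus.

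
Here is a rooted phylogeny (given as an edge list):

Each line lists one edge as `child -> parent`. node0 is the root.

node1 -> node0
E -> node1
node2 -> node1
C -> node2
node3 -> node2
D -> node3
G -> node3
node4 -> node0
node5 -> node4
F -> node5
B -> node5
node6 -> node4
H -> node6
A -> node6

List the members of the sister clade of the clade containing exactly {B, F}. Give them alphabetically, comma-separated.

The clade containing exactly {B, F} attaches to the tree at the node subtending ((F,B),(H,A)).
The other lineage descending from that same node — the sister group — is (H,A); its 2 tips in alphabetical order are the answer.

A, H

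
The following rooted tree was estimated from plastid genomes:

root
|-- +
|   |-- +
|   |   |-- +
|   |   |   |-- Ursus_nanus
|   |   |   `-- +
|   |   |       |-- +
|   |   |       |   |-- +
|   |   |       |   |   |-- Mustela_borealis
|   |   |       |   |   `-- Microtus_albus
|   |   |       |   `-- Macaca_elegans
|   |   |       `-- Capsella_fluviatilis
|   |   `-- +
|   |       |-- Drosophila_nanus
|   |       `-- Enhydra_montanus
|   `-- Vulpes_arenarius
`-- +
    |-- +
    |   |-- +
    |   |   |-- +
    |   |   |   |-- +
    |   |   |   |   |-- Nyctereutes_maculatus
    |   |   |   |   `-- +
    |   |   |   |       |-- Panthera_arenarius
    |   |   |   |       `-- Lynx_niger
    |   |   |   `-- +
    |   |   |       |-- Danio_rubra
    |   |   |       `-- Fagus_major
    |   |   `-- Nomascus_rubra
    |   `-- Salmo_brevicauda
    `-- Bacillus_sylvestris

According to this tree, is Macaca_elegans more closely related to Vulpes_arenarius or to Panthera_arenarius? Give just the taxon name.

The MRCA of Macaca_elegans and Vulpes_arenarius subtends (((Ursus_nanus,(((Mustela_borealis,Microtus_albus),Macaca_elegans),Capsella_fluviatilis)),(Drosophila_nanus,Enhydra_montanus)),Vulpes_arenarius) (8 taxa).
The MRCA of Macaca_elegans and Panthera_arenarius is the root, subtending the entire tree (16 taxa).
The first is nested inside the second, so Macaca_elegans shares a more recent common ancestor with Vulpes_arenarius.

Vulpes_arenarius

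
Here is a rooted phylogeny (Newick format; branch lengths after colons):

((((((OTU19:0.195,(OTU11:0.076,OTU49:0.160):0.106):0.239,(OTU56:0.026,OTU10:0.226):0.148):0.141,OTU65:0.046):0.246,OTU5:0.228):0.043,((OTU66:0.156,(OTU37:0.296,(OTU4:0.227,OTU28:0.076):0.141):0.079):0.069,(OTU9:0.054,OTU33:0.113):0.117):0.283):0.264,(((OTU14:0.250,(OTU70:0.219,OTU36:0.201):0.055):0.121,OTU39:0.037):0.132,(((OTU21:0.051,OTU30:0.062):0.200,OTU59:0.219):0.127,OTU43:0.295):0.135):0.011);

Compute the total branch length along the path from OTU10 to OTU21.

1.592

The path runs OTU10 → … → MRCA → … → OTU21; the MRCA is the root of the tree.
Branch lengths along that path: 0.226 + 0.148 + 0.141 + 0.246 + 0.043 + 0.264 + 0.011 + 0.135 + 0.127 + 0.200 + 0.051 = 1.592.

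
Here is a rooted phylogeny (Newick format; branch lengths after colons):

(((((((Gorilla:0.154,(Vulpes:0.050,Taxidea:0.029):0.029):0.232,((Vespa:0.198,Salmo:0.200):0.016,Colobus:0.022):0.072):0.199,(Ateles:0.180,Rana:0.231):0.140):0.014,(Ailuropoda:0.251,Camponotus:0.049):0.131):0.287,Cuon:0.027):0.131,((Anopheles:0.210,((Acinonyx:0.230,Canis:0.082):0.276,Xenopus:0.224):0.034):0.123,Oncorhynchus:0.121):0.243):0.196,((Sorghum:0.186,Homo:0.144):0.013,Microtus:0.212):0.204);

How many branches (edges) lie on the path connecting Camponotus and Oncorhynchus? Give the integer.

6

The MRCA of Camponotus and Oncorhynchus is the node subtending ((((((Gorilla,(Vulpes,Taxidea)),((Vespa,Salmo),Colobus)),(Ateles,Rana)),(Ailuropoda,Camponotus)),Cuon),((Anopheles,((Acinonyx,Canis),Xenopus)),Oncorhynchus)).
From Camponotus up to that node: 4 branches. From Oncorhynchus up to the same node: 2 branches. Total: 4 + 2 = 6.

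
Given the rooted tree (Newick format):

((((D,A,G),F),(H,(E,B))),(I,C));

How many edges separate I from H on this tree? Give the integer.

The MRCA of I and H is the root of the tree.
From I up to that node: 2 branches. From H up to the same node: 3 branches. Total: 2 + 3 = 5.

5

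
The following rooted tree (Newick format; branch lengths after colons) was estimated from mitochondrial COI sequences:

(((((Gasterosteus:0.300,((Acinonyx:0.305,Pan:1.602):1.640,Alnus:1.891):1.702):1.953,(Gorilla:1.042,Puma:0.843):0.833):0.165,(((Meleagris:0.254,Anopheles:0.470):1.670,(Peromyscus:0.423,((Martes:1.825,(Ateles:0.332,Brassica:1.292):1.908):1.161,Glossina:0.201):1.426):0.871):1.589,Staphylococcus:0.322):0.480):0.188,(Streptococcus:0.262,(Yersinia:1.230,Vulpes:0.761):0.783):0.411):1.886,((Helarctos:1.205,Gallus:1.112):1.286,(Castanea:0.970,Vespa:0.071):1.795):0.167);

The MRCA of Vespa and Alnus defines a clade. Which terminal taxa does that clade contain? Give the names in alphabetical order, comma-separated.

Acinonyx, Alnus, Anopheles, Ateles, Brassica, Castanea, Gallus, Gasterosteus, Glossina, Gorilla, Helarctos, Martes, Meleagris, Pan, Peromyscus, Puma, Staphylococcus, Streptococcus, Vespa, Vulpes, Yersinia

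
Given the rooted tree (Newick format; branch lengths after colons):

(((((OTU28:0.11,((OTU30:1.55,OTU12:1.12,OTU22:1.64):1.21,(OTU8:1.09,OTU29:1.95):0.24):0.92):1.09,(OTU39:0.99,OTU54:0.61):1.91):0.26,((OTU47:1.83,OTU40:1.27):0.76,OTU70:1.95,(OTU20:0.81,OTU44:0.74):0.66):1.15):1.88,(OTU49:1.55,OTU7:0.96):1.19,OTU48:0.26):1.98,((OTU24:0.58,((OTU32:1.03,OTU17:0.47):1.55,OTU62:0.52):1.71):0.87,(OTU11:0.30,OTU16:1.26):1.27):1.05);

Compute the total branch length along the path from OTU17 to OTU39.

12.67

The path runs OTU17 → … → MRCA → … → OTU39; the MRCA is the root of the tree.
Branch lengths along that path: 0.47 + 1.55 + 1.71 + 0.87 + 1.05 + 1.98 + 1.88 + 0.26 + 1.91 + 0.99 = 12.67.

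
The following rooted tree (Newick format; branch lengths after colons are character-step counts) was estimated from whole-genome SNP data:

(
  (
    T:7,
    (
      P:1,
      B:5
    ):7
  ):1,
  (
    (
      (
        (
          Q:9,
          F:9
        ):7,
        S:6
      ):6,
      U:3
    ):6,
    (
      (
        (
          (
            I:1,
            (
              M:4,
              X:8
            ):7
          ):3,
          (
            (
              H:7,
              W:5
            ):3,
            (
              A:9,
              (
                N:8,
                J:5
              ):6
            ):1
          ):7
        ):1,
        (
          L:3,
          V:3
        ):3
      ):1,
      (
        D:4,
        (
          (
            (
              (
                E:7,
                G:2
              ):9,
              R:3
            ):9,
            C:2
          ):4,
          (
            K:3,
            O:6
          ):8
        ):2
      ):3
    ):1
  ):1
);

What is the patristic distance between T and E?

44

The path runs T → … → MRCA → … → E; the MRCA is the root of the tree.
Branch lengths along that path: 7 + 1 + 1 + 1 + 3 + 2 + 4 + 9 + 9 + 7 = 44.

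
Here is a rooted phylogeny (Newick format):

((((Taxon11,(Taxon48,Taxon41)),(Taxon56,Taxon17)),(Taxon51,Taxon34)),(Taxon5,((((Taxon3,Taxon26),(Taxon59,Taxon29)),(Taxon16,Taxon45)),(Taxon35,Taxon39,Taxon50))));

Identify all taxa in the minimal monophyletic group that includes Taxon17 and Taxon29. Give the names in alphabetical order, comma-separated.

Taxon11, Taxon16, Taxon17, Taxon26, Taxon29, Taxon3, Taxon34, Taxon35, Taxon39, Taxon41, Taxon45, Taxon48, Taxon5, Taxon50, Taxon51, Taxon56, Taxon59

Tracing Taxon17: it sits inside (Taxon56,Taxon17).
Tracing Taxon29: it sits inside (Taxon59,Taxon29).
The smallest clade enclosing both is the whole tree (their MRCA is the root), so the answer is all 17 tips in alphabetical order.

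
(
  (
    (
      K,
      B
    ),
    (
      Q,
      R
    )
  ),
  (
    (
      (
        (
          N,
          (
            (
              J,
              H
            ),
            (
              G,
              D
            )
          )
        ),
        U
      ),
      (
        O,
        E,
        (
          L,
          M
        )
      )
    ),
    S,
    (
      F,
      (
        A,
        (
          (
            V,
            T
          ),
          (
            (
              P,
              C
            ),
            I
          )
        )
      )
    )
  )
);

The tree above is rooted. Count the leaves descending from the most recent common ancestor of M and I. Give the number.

18

The MRCA of M and I is the node subtending ((((N,((J,H),(G,D))),U),(O,E,(L,M))),S,(F,(A,((V,T),((P,C),I))))).
That clade contains 18 terminal taxa: A, C, D, E, F, G, H, I, J, L, M, N, O, P, S, T, U, V.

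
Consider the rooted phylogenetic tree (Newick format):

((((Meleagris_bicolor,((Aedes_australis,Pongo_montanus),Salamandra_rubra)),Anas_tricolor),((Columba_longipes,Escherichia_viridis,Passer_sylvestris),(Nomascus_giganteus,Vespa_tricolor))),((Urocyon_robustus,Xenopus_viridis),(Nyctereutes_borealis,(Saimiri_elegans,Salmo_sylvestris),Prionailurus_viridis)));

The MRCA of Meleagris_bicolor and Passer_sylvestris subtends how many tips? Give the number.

10

The MRCA of Meleagris_bicolor and Passer_sylvestris is the node subtending (((Meleagris_bicolor,((Aedes_australis,Pongo_montanus),Salamandra_rubra)),Anas_tricolor),((Columba_longipes,Escherichia_viridis,Passer_sylvestris),(Nomascus_giganteus,Vespa_tricolor))).
That clade contains 10 terminal taxa: Aedes_australis, Anas_tricolor, Columba_longipes, Escherichia_viridis, Meleagris_bicolor, Nomascus_giganteus, Passer_sylvestris, Pongo_montanus, Salamandra_rubra, Vespa_tricolor.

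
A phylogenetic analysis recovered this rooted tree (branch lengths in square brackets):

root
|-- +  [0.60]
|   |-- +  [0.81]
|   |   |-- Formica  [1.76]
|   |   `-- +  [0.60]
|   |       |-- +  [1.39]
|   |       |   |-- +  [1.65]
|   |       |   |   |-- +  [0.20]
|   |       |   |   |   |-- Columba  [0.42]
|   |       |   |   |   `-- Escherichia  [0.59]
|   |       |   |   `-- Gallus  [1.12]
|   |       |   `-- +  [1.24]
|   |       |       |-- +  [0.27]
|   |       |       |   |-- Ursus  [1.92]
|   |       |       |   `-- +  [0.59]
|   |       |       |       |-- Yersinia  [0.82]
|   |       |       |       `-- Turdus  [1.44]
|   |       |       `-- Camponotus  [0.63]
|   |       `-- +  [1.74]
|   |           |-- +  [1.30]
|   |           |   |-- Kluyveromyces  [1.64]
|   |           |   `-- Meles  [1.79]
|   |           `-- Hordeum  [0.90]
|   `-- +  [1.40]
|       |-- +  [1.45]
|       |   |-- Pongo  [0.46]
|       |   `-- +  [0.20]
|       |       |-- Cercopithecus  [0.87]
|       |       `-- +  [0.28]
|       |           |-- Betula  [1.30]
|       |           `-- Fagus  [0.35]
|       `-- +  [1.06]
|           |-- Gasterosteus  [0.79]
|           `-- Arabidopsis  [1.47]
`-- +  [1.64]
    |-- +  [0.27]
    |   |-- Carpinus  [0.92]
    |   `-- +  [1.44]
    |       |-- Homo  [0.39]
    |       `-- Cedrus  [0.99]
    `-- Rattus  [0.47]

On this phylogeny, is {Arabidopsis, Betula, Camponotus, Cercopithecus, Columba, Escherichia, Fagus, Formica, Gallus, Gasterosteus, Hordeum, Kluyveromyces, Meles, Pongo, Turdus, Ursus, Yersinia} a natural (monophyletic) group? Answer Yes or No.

Yes

The most recent common ancestor of these taxa subtends ((Formica,((((Columba,Escherichia),Gallus),((Ursus,(Yersinia,Turdus)),Camponotus)),((Kluyveromyces,Meles),Hordeum))),((Pongo,(Cercopithecus,(Betula,Fagus))),(Gasterosteus,Arabidopsis))).
That clade has exactly 17 tips — every listed taxon and nothing else — so the group is monophyletic.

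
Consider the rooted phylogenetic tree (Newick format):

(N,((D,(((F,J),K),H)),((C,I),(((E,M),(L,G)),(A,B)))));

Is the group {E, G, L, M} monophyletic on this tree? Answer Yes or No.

Yes

The most recent common ancestor of these taxa subtends ((E,M),(L,G)).
That clade has exactly 4 tips — every listed taxon and nothing else — so the group is monophyletic.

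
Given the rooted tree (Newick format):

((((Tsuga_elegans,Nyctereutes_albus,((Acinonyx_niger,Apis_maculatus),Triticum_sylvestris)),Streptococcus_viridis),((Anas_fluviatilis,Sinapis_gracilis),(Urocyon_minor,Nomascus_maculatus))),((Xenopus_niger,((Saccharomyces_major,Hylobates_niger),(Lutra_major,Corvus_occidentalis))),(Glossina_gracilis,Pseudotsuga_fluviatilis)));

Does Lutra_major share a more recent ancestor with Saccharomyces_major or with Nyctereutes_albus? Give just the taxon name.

The MRCA of Lutra_major and Saccharomyces_major subtends ((Saccharomyces_major,Hylobates_niger),(Lutra_major,Corvus_occidentalis)) (4 taxa).
The MRCA of Lutra_major and Nyctereutes_albus is the root, subtending the entire tree (17 taxa).
The first is nested inside the second, so Lutra_major shares a more recent common ancestor with Saccharomyces_major.

Saccharomyces_major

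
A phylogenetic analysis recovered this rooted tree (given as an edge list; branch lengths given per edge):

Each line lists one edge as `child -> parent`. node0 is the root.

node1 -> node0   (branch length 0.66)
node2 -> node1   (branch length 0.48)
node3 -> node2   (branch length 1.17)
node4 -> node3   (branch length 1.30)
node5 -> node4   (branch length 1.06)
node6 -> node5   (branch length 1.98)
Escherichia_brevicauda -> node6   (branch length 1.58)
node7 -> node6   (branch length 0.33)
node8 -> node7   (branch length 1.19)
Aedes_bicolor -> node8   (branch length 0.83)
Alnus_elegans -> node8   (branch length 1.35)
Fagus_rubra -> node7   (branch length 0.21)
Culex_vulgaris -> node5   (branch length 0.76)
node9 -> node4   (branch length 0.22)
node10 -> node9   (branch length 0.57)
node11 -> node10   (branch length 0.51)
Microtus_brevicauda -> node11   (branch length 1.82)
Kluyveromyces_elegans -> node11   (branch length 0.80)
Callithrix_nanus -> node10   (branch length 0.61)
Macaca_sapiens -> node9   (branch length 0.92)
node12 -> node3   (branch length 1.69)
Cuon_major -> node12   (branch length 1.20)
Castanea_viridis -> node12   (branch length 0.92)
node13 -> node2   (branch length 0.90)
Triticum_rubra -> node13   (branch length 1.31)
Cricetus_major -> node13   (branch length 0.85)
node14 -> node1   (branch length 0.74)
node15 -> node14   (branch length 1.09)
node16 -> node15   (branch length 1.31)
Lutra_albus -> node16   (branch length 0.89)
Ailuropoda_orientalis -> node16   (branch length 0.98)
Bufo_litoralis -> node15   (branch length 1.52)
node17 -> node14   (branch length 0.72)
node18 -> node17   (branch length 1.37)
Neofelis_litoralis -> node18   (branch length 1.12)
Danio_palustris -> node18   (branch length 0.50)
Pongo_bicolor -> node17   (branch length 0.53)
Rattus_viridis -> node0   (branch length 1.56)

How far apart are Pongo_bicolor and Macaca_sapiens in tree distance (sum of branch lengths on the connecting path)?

6.08

The path runs Pongo_bicolor → … → MRCA → … → Macaca_sapiens; the MRCA is the node subtending ((((((Escherichia_brevicauda,((Aedes_bicolor,Alnus_elegans),Fagus_rubra)),Culex_vulgaris),(((Microtus_brevicauda,Kluyveromyces_elegans),Callithrix_nanus),Macaca_sapiens)),(Cuon_major,Castanea_viridis)),(Triticum_rubra,Cricetus_major)),(((Lutra_albus,Ailuropoda_orientalis),Bufo_litoralis),((Neofelis_litoralis,Danio_palustris),Pongo_bicolor))).
Branch lengths along that path: 0.53 + 0.72 + 0.74 + 0.48 + 1.17 + 1.30 + 0.22 + 0.92 = 6.08.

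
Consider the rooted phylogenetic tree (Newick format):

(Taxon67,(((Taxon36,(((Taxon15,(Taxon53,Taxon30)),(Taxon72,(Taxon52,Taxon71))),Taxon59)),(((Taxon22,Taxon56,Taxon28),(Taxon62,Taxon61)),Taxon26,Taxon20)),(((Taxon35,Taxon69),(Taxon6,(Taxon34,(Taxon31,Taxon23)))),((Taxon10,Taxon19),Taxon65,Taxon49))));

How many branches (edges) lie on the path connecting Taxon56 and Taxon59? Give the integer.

The MRCA of Taxon56 and Taxon59 is the node subtending ((Taxon36,(((Taxon15,(Taxon53,Taxon30)),(Taxon72,(Taxon52,Taxon71))),Taxon59)),(((Taxon22,Taxon56,Taxon28),(Taxon62,Taxon61)),Taxon26,Taxon20)).
From Taxon56 up to that node: 4 branches. From Taxon59 up to the same node: 3 branches. Total: 4 + 3 = 7.

7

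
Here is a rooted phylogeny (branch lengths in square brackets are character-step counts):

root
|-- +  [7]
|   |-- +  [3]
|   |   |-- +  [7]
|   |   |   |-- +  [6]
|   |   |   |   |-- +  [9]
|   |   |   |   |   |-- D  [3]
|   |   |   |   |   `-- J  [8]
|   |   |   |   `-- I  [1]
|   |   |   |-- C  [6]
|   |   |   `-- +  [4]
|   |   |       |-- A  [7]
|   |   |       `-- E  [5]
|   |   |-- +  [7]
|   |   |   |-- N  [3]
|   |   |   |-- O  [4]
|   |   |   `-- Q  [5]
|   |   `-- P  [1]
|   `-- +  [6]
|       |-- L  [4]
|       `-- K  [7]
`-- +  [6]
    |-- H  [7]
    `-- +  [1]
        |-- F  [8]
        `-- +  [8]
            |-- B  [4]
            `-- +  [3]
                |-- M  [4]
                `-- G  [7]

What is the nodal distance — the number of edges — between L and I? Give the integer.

The MRCA of L and I is the node subtending (((((D,J),I),C,(A,E)),(N,O,Q),P),(L,K)).
From L up to that node: 2 branches. From I up to the same node: 4 branches. Total: 2 + 4 = 6.

6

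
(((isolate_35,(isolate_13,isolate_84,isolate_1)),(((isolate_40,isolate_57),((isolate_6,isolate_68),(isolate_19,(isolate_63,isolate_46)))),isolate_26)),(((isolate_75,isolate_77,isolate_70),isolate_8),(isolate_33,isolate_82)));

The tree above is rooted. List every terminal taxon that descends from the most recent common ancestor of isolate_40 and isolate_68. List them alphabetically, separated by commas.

isolate_19, isolate_40, isolate_46, isolate_57, isolate_6, isolate_63, isolate_68

Tracing isolate_40: it sits inside (isolate_40,isolate_57).
Tracing isolate_68: it sits inside (isolate_6,isolate_68).
The smallest clade enclosing both is ((isolate_40,isolate_57),((isolate_6,isolate_68),(isolate_19,(isolate_63,isolate_46)))); the answer is its 7 terminal taxa in alphabetical order.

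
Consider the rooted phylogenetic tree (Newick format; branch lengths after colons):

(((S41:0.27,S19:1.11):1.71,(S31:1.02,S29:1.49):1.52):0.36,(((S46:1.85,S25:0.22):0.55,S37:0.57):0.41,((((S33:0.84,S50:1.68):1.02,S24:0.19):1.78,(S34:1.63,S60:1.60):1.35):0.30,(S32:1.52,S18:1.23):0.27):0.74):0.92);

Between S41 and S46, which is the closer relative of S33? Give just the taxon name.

S46

The MRCA of S33 and S46 subtends (((S46,S25),S37),((((S33,S50),S24),(S34,S60)),(S32,S18))) (10 taxa).
The MRCA of S33 and S41 is the root, subtending the entire tree (14 taxa).
The first is nested inside the second, so S33 shares a more recent common ancestor with S46.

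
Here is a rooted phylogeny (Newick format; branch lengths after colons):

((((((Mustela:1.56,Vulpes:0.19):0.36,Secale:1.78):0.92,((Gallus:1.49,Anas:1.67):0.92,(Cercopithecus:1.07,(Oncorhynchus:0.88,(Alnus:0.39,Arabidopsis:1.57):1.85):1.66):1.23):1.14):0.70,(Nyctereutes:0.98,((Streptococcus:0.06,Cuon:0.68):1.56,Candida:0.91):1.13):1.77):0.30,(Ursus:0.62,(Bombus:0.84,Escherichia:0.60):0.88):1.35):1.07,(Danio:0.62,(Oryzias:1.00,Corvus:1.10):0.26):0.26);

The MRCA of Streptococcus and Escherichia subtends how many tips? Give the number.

16

The MRCA of Streptococcus and Escherichia is the node subtending (((((Mustela,Vulpes),Secale),((Gallus,Anas),(Cercopithecus,(Oncorhynchus,(Alnus,Arabidopsis))))),(Nyctereutes,((Streptococcus,Cuon),Candida))),(Ursus,(Bombus,Escherichia))).
That clade contains 16 terminal taxa: Alnus, Anas, Arabidopsis, Bombus, Candida, Cercopithecus, Cuon, Escherichia, Gallus, Mustela, Nyctereutes, Oncorhynchus, Secale, Streptococcus, Ursus, Vulpes.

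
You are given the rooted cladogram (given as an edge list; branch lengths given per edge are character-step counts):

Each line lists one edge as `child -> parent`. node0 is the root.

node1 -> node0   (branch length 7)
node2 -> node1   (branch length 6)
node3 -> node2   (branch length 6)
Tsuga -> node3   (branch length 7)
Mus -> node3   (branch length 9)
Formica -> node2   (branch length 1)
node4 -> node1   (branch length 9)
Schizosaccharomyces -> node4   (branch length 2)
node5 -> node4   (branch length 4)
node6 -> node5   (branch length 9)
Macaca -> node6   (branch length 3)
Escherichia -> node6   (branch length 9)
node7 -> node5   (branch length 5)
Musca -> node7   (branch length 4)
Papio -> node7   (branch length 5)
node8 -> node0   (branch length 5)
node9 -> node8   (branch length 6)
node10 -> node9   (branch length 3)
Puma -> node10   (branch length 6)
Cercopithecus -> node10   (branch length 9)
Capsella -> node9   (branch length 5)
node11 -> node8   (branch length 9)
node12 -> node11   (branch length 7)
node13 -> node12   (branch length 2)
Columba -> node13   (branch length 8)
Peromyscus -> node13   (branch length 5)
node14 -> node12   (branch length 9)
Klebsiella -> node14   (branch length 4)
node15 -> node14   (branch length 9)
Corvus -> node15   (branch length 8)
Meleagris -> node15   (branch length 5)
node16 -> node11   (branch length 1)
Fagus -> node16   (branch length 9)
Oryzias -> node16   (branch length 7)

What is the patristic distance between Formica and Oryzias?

36

The path runs Formica → … → MRCA → … → Oryzias; the MRCA is the root of the tree.
Branch lengths along that path: 1 + 6 + 7 + 5 + 9 + 1 + 7 = 36.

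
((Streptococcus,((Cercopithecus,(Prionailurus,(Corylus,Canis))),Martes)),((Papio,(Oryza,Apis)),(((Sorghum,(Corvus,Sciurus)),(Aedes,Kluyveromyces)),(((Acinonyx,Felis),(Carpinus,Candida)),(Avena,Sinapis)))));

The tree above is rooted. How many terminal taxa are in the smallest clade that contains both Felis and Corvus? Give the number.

11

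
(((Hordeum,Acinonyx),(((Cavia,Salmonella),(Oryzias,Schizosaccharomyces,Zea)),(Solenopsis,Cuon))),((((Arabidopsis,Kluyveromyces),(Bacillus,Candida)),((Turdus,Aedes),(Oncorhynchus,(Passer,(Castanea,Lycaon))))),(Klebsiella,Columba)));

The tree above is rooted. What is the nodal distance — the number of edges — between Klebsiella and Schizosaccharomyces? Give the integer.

8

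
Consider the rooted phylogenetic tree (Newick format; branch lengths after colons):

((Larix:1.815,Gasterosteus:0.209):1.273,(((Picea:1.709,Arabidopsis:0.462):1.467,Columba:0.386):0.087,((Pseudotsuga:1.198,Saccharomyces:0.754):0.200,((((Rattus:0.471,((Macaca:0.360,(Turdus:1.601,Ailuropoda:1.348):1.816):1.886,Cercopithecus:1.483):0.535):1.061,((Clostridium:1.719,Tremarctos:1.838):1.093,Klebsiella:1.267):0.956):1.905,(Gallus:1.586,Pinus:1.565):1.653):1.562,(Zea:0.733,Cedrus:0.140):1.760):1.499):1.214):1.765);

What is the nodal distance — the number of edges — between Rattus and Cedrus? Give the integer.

The MRCA of Rattus and Cedrus is the node subtending ((((Rattus,((Macaca,(Turdus,Ailuropoda)),Cercopithecus)),((Clostridium,Tremarctos),Klebsiella)),(Gallus,Pinus)),(Zea,Cedrus)).
From Rattus up to that node: 4 branches. From Cedrus up to the same node: 2 branches. Total: 4 + 2 = 6.

6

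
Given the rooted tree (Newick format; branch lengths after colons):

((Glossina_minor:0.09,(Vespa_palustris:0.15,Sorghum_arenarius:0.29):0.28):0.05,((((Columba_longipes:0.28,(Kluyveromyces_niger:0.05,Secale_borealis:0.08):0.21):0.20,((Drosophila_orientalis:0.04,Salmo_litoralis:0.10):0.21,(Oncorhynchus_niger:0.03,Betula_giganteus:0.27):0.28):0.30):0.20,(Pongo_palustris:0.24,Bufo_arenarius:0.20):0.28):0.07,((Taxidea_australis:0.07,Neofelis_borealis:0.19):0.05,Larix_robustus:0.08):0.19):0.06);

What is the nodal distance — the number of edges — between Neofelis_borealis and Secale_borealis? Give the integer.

The MRCA of Neofelis_borealis and Secale_borealis is the node subtending ((((Columba_longipes,(Kluyveromyces_niger,Secale_borealis)),((Drosophila_orientalis,Salmo_litoralis),(Oncorhynchus_niger,Betula_giganteus))),(Pongo_palustris,Bufo_arenarius)),((Taxidea_australis,Neofelis_borealis),Larix_robustus)).
From Neofelis_borealis up to that node: 3 branches. From Secale_borealis up to the same node: 5 branches. Total: 3 + 5 = 8.

8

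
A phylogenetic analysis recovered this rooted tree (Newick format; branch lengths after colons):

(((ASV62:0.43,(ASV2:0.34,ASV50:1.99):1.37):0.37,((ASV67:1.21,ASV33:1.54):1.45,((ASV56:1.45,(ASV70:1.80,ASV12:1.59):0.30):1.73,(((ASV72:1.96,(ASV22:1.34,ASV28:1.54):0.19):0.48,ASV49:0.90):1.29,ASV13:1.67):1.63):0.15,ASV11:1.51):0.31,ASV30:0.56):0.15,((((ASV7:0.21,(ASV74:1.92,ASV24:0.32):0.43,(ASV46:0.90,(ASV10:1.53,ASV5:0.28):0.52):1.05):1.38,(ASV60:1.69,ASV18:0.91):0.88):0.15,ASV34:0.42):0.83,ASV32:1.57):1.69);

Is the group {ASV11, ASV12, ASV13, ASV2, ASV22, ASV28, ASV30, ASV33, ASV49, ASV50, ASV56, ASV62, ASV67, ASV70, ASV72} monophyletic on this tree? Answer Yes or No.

Yes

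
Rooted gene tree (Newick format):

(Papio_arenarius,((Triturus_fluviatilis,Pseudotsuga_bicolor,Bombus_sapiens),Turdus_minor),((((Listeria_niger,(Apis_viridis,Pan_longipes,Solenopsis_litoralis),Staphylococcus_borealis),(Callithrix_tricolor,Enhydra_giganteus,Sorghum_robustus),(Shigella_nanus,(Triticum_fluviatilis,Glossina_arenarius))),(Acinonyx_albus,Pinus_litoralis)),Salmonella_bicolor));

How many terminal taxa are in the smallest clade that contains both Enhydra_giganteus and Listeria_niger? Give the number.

11

The MRCA of Enhydra_giganteus and Listeria_niger is the node subtending ((Listeria_niger,(Apis_viridis,Pan_longipes,Solenopsis_litoralis),Staphylococcus_borealis),(Callithrix_tricolor,Enhydra_giganteus,Sorghum_robustus),(Shigella_nanus,(Triticum_fluviatilis,Glossina_arenarius))).
That clade contains 11 terminal taxa: Apis_viridis, Callithrix_tricolor, Enhydra_giganteus, Glossina_arenarius, Listeria_niger, Pan_longipes, Shigella_nanus, Solenopsis_litoralis, Sorghum_robustus, Staphylococcus_borealis, Triticum_fluviatilis.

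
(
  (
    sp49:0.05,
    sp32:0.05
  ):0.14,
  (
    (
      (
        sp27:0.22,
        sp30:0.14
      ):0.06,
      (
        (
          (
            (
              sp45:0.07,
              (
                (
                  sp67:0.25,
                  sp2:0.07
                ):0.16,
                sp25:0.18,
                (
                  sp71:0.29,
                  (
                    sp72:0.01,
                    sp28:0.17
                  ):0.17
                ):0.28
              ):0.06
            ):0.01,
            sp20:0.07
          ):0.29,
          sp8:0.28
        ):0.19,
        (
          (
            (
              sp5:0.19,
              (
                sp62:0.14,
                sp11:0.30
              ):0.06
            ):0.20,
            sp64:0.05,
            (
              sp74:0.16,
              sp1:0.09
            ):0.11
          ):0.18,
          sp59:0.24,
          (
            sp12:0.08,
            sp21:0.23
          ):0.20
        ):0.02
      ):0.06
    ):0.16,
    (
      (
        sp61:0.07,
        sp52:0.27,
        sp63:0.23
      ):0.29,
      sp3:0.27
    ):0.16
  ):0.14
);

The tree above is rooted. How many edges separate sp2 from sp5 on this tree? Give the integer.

The MRCA of sp2 and sp5 is the node subtending ((((sp45,((sp67,sp2),sp25,(sp71,(sp72,sp28)))),sp20),sp8),(((sp5,(sp62,sp11)),sp64,(sp74,sp1)),sp59,(sp12,sp21))).
From sp2 up to that node: 6 branches. From sp5 up to the same node: 4 branches. Total: 6 + 4 = 10.

10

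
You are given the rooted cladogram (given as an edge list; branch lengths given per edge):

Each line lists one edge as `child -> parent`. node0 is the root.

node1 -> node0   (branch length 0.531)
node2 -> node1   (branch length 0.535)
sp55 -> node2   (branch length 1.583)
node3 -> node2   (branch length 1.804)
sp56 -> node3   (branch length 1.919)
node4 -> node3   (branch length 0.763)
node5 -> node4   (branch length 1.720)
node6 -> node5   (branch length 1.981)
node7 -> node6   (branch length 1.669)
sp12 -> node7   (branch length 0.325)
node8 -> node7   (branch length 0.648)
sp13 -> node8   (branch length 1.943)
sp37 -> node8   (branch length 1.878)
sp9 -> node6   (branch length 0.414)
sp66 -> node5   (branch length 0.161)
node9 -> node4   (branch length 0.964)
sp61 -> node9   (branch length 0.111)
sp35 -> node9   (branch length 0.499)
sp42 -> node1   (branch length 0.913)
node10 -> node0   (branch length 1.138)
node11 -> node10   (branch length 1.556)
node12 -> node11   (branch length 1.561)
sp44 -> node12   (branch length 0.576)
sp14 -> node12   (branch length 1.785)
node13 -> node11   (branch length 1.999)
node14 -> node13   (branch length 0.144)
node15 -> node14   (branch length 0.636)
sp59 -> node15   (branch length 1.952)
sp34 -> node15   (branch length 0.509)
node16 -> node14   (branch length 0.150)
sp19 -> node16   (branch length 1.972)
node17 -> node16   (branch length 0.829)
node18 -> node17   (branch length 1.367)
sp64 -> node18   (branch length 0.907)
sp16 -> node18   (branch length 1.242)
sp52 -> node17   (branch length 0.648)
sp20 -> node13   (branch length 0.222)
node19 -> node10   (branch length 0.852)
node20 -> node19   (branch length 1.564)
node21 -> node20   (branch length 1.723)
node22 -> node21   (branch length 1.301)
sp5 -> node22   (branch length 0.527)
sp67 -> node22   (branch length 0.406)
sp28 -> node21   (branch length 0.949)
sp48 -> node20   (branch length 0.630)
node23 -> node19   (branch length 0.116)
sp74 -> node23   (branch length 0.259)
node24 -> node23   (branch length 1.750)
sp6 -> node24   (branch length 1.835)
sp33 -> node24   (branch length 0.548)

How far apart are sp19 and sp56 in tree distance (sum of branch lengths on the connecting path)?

11.748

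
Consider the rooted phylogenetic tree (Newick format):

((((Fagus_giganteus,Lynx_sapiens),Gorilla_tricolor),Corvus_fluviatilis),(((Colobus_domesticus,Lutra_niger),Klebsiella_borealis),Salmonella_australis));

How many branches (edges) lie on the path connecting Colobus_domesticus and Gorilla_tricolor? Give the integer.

The MRCA of Colobus_domesticus and Gorilla_tricolor is the root of the tree.
From Colobus_domesticus up to that node: 4 branches. From Gorilla_tricolor up to the same node: 3 branches. Total: 4 + 3 = 7.

7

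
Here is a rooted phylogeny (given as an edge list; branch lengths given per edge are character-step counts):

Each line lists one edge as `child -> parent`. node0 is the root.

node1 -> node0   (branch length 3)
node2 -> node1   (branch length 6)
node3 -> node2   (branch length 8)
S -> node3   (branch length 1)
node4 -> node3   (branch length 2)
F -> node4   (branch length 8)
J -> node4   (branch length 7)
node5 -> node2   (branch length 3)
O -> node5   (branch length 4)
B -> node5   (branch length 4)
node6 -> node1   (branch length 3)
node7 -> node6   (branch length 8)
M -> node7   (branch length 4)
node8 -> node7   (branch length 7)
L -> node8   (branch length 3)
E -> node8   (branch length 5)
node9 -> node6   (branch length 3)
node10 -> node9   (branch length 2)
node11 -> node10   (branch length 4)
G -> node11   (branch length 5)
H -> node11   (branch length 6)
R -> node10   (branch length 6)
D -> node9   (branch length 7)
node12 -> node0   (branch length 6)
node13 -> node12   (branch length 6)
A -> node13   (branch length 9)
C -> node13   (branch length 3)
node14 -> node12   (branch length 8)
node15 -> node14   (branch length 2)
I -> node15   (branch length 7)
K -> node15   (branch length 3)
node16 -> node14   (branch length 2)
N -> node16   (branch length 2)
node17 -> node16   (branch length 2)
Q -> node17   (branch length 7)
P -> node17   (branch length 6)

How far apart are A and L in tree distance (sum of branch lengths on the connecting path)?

The path runs A → … → MRCA → … → L; the MRCA is the root of the tree.
Branch lengths along that path: 9 + 6 + 6 + 3 + 3 + 8 + 7 + 3 = 45.

45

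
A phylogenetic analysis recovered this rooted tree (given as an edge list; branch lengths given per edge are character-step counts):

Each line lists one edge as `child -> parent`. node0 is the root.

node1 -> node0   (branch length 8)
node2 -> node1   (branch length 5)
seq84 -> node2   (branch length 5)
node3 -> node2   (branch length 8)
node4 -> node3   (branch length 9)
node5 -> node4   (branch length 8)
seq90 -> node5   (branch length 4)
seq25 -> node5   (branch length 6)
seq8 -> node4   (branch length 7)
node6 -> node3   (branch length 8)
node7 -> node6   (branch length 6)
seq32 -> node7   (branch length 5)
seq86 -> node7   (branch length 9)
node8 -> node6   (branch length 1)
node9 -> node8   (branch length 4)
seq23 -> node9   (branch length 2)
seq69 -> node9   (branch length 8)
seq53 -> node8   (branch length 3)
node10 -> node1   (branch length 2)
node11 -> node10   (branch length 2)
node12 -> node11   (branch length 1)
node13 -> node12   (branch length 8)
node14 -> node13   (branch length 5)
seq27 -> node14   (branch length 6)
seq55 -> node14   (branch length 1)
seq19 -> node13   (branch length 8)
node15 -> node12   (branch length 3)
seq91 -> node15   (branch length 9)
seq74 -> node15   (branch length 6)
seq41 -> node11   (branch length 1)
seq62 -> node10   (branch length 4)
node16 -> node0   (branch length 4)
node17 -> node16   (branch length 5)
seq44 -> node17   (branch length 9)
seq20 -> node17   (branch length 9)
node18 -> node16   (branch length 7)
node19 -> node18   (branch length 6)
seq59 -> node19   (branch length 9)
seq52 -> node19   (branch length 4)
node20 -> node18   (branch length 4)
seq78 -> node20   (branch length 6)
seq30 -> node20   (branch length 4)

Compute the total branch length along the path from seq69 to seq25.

The path runs seq69 → … → MRCA → … → seq25; the MRCA is the node subtending (((seq90,seq25),seq8),((seq32,seq86),((seq23,seq69),seq53))).
Branch lengths along that path: 8 + 4 + 1 + 8 + 9 + 8 + 6 = 44.

44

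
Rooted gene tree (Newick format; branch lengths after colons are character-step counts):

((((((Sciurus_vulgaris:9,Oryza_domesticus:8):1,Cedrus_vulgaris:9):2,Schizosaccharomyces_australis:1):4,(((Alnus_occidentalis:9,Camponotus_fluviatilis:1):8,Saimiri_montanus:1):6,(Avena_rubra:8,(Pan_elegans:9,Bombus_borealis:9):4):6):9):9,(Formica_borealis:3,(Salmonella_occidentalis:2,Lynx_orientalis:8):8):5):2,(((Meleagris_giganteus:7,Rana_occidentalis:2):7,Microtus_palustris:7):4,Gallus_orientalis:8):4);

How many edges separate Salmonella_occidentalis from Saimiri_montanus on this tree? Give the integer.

The MRCA of Salmonella_occidentalis and Saimiri_montanus is the node subtending (((((Sciurus_vulgaris,Oryza_domesticus),Cedrus_vulgaris),Schizosaccharomyces_australis),(((Alnus_occidentalis,Camponotus_fluviatilis),Saimiri_montanus),(Avena_rubra,(Pan_elegans,Bombus_borealis)))),(Formica_borealis,(Salmonella_occidentalis,Lynx_orientalis))).
From Salmonella_occidentalis up to that node: 3 branches. From Saimiri_montanus up to the same node: 4 branches. Total: 3 + 4 = 7.

7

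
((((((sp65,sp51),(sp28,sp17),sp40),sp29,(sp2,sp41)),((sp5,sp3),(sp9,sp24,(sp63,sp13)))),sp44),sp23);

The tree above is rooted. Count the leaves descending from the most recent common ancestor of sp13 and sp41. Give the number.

14

The MRCA of sp13 and sp41 is the node subtending ((((sp65,sp51),(sp28,sp17),sp40),sp29,(sp2,sp41)),((sp5,sp3),(sp9,sp24,(sp63,sp13)))).
That clade contains 14 terminal taxa: sp13, sp17, sp2, sp24, sp28, sp29, sp3, sp40, sp41, sp5, sp51, sp63, sp65, sp9.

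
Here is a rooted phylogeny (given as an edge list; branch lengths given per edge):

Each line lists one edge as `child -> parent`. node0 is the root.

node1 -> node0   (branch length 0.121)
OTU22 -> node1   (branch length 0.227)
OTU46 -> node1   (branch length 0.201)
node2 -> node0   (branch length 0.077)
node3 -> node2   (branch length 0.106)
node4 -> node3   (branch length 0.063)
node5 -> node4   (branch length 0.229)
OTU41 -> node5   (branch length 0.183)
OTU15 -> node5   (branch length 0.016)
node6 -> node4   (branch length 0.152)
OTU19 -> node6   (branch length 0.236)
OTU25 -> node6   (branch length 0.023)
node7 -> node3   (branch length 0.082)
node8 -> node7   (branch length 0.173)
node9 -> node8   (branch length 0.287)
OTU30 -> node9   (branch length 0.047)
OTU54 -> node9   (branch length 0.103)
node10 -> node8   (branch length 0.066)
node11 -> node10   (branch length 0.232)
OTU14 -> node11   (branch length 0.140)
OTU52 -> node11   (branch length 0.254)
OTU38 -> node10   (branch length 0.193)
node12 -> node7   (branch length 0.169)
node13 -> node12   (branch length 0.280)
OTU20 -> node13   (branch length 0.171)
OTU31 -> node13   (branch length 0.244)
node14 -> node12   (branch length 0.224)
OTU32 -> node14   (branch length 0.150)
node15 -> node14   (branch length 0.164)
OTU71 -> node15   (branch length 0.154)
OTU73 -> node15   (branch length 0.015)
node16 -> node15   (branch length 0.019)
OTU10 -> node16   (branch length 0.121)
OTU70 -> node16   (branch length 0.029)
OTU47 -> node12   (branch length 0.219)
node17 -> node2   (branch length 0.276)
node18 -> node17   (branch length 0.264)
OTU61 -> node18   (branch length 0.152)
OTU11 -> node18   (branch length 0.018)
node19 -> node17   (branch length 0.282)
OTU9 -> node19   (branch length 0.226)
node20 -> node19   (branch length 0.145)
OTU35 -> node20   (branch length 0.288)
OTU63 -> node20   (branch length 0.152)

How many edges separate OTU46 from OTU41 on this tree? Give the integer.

7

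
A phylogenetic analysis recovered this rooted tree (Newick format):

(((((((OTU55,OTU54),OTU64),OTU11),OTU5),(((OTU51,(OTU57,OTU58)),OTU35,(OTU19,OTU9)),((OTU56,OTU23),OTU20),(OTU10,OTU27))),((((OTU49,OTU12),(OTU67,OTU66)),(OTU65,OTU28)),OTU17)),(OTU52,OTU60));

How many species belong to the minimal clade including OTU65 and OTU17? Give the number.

The MRCA of OTU65 and OTU17 is the node subtending ((((OTU49,OTU12),(OTU67,OTU66)),(OTU65,OTU28)),OTU17).
That clade contains 7 terminal taxa: OTU12, OTU17, OTU28, OTU49, OTU65, OTU66, OTU67.

7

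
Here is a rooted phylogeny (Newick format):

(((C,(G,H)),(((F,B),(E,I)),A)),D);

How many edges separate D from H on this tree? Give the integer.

5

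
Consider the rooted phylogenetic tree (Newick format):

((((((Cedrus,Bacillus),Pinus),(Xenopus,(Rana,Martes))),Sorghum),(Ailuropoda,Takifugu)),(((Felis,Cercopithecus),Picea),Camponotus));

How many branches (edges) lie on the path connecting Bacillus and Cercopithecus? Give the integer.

10

The MRCA of Bacillus and Cercopithecus is the root of the tree.
From Bacillus up to that node: 6 branches. From Cercopithecus up to the same node: 4 branches. Total: 6 + 4 = 10.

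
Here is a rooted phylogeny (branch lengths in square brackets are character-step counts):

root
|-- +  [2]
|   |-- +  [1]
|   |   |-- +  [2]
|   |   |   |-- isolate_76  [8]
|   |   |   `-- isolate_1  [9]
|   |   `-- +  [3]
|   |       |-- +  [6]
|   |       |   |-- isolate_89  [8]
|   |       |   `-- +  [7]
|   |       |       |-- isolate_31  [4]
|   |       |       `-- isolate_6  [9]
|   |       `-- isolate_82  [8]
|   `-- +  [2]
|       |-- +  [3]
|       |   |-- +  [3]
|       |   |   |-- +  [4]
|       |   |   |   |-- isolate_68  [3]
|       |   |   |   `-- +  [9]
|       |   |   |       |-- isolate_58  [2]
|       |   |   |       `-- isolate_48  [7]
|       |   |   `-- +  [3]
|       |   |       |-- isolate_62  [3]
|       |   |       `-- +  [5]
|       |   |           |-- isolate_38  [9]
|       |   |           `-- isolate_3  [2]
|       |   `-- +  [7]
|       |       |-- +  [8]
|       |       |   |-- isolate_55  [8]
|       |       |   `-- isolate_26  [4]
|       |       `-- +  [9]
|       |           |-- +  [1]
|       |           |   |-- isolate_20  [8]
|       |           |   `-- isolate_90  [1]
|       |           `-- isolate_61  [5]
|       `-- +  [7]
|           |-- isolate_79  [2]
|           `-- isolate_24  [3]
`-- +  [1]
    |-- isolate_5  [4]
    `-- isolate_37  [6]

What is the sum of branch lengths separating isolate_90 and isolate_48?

The path runs isolate_90 → … → MRCA → … → isolate_48; the MRCA is the node subtending (((isolate_68,(isolate_58,isolate_48)),(isolate_62,(isolate_38,isolate_3))),((isolate_55,isolate_26),((isolate_20,isolate_90),isolate_61))).
Branch lengths along that path: 1 + 1 + 9 + 7 + 3 + 4 + 9 + 7 = 41.

41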